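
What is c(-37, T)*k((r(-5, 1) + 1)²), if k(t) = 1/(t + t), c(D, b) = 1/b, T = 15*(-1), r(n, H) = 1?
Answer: -1/120 ≈ -0.0083333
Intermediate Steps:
T = -15
k(t) = 1/(2*t)
c(-37, T)*k((r(-5, 1) + 1)²) = (1/(2*((1 + 1)²)))/(-15) = -1/(30*(2²)) = -1/(30*4) = -1/15*⅛ = -1/120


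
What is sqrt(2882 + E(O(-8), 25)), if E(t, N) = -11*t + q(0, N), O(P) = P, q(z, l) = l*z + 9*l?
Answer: 3*sqrt(355) ≈ 56.524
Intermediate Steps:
q(z, l) = 9*l + l*z
E(t, N) = -11*t + 9*N (E(t, N) = -11*t + N*(9 + 0) = -11*t + N*9 = -11*t + 9*N)
sqrt(2882 + E(O(-8), 25)) = sqrt(2882 + (-11*(-8) + 9*25)) = sqrt(2882 + (88 + 225)) = sqrt(2882 + 313) = sqrt(3195) = 3*sqrt(355)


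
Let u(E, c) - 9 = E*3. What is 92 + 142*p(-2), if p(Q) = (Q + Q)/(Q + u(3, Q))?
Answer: 113/2 ≈ 56.500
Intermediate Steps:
u(E, c) = 9 + 3*E (u(E, c) = 9 + E*3 = 9 + 3*E)
p(Q) = 2*Q/(18 + Q) (p(Q) = (Q + Q)/(Q + (9 + 3*3)) = (2*Q)/(Q + (9 + 9)) = (2*Q)/(Q + 18) = (2*Q)/(18 + Q) = 2*Q/(18 + Q))
92 + 142*p(-2) = 92 + 142*(2*(-2)/(18 - 2)) = 92 + 142*(2*(-2)/16) = 92 + 142*(2*(-2)*(1/16)) = 92 + 142*(-¼) = 92 - 71/2 = 113/2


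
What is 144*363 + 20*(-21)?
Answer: 51852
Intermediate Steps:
144*363 + 20*(-21) = 52272 - 420 = 51852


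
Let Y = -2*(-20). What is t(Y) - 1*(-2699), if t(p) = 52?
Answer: 2751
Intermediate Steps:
Y = 40
t(Y) - 1*(-2699) = 52 - 1*(-2699) = 52 + 2699 = 2751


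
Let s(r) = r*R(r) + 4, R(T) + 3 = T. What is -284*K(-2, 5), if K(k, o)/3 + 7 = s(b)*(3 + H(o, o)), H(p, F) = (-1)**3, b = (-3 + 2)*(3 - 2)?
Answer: -7668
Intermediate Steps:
R(T) = -3 + T
b = -1 (b = -1*1 = -1)
H(p, F) = -1
s(r) = 4 + r*(-3 + r) (s(r) = r*(-3 + r) + 4 = 4 + r*(-3 + r))
K(k, o) = 27 (K(k, o) = -21 + 3*((4 - (-3 - 1))*(3 - 1)) = -21 + 3*((4 - 1*(-4))*2) = -21 + 3*((4 + 4)*2) = -21 + 3*(8*2) = -21 + 3*16 = -21 + 48 = 27)
-284*K(-2, 5) = -284*27 = -7668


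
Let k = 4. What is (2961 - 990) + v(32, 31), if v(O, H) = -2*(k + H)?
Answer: 1901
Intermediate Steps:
v(O, H) = -8 - 2*H (v(O, H) = -2*(4 + H) = -8 - 2*H)
(2961 - 990) + v(32, 31) = (2961 - 990) + (-8 - 2*31) = 1971 + (-8 - 62) = 1971 - 70 = 1901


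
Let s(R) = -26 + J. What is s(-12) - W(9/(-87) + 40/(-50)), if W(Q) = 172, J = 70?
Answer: -128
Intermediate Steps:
s(R) = 44 (s(R) = -26 + 70 = 44)
s(-12) - W(9/(-87) + 40/(-50)) = 44 - 1*172 = 44 - 172 = -128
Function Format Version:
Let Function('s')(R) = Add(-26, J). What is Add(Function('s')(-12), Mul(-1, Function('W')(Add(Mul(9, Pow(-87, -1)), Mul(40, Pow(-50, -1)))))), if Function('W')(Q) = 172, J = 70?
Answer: -128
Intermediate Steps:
Function('s')(R) = 44 (Function('s')(R) = Add(-26, 70) = 44)
Add(Function('s')(-12), Mul(-1, Function('W')(Add(Mul(9, Pow(-87, -1)), Mul(40, Pow(-50, -1)))))) = Add(44, Mul(-1, 172)) = Add(44, -172) = -128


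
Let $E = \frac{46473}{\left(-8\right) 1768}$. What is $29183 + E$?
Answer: $\frac{412717879}{14144} \approx 29180.0$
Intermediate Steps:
$E = - \frac{46473}{14144}$ ($E = \frac{46473}{-14144} = 46473 \left(- \frac{1}{14144}\right) = - \frac{46473}{14144} \approx -3.2857$)
$29183 + E = 29183 - \frac{46473}{14144} = \frac{412717879}{14144}$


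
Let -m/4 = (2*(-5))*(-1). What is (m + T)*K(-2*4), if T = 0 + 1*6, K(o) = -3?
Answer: 102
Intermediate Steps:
m = -40 (m = -4*2*(-5)*(-1) = -(-40)*(-1) = -4*10 = -40)
T = 6 (T = 0 + 6 = 6)
(m + T)*K(-2*4) = (-40 + 6)*(-3) = -34*(-3) = 102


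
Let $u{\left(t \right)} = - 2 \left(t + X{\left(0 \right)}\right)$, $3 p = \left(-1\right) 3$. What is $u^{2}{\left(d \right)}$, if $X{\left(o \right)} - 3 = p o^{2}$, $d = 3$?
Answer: $144$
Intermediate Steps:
$p = -1$ ($p = \frac{\left(-1\right) 3}{3} = \frac{1}{3} \left(-3\right) = -1$)
$X{\left(o \right)} = 3 - o^{2}$
$u{\left(t \right)} = -6 - 2 t$ ($u{\left(t \right)} = - 2 \left(t + \left(3 - 0^{2}\right)\right) = - 2 \left(t + \left(3 - 0\right)\right) = - 2 \left(t + \left(3 + 0\right)\right) = - 2 \left(t + 3\right) = - 2 \left(3 + t\right) = -6 - 2 t$)
$u^{2}{\left(d \right)} = \left(-6 - 6\right)^{2} = \left(-12\right)^{2} = 144$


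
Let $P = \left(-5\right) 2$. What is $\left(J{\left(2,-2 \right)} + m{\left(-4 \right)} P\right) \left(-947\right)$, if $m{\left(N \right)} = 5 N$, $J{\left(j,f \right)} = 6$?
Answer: $-195082$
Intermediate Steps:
$P = -10$
$\left(J{\left(2,-2 \right)} + m{\left(-4 \right)} P\right) \left(-947\right) = \left(6 + 5 \left(-4\right) \left(-10\right)\right) \left(-947\right) = \left(6 - -200\right) \left(-947\right) = \left(6 + 200\right) \left(-947\right) = 206 \left(-947\right) = -195082$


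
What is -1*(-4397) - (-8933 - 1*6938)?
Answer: 20268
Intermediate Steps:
-1*(-4397) - (-8933 - 1*6938) = 4397 - (-8933 - 6938) = 4397 - 1*(-15871) = 4397 + 15871 = 20268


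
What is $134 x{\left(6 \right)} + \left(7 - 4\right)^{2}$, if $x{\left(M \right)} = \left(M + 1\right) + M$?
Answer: $1751$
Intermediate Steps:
$x{\left(M \right)} = 1 + 2 M$ ($x{\left(M \right)} = \left(1 + M\right) + M = 1 + 2 M$)
$134 x{\left(6 \right)} + \left(7 - 4\right)^{2} = 134 \left(1 + 2 \cdot 6\right) + \left(7 - 4\right)^{2} = 134 \left(1 + 12\right) + 3^{2} = 134 \cdot 13 + 9 = 1742 + 9 = 1751$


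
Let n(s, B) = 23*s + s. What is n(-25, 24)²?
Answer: 360000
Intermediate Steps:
n(s, B) = 24*s
n(-25, 24)² = (24*(-25))² = (-600)² = 360000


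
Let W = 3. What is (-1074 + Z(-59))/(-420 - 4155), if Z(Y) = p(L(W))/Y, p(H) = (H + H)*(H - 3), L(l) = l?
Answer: 358/1525 ≈ 0.23475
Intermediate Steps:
p(H) = 2*H*(-3 + H) (p(H) = (2*H)*(-3 + H) = 2*H*(-3 + H))
Z(Y) = 0 (Z(Y) = (2*3*(-3 + 3))/Y = (2*3*0)/Y = 0/Y = 0)
(-1074 + Z(-59))/(-420 - 4155) = (-1074 + 0)/(-420 - 4155) = -1074/(-4575) = -1074*(-1/4575) = 358/1525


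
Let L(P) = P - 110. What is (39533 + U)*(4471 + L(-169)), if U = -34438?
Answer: 21358240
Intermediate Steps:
L(P) = -110 + P
(39533 + U)*(4471 + L(-169)) = (39533 - 34438)*(4471 + (-110 - 169)) = 5095*(4471 - 279) = 5095*4192 = 21358240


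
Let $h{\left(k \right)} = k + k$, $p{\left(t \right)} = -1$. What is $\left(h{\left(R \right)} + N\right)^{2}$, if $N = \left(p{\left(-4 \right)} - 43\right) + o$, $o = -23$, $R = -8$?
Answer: $6889$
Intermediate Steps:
$h{\left(k \right)} = 2 k$
$N = -67$ ($N = \left(-1 - 43\right) - 23 = -44 - 23 = -67$)
$\left(h{\left(R \right)} + N\right)^{2} = \left(2 \left(-8\right) - 67\right)^{2} = \left(-16 - 67\right)^{2} = \left(-83\right)^{2} = 6889$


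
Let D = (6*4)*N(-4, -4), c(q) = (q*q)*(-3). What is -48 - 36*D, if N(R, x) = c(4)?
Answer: 41424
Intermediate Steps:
c(q) = -3*q**2 (c(q) = q**2*(-3) = -3*q**2)
N(R, x) = -48 (N(R, x) = -3*4**2 = -3*16 = -48)
D = -1152 (D = (6*4)*(-48) = 24*(-48) = -1152)
-48 - 36*D = -48 - 36*(-1152) = -48 + 41472 = 41424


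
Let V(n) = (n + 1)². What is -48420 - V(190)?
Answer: -84901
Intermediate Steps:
V(n) = (1 + n)²
-48420 - V(190) = -48420 - (1 + 190)² = -48420 - 1*191² = -48420 - 1*36481 = -48420 - 36481 = -84901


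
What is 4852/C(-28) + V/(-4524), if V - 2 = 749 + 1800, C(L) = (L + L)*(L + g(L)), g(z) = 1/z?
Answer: 8972689/3551340 ≈ 2.5266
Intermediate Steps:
C(L) = 2*L*(L + 1/L) (C(L) = (L + L)*(L + 1/L) = (2*L)*(L + 1/L) = 2*L*(L + 1/L))
V = 2551 (V = 2 + (749 + 1800) = 2 + 2549 = 2551)
4852/C(-28) + V/(-4524) = 4852/(2 + 2*(-28)**2) + 2551/(-4524) = 4852/(2 + 2*784) + 2551*(-1/4524) = 4852/(2 + 1568) - 2551/4524 = 4852/1570 - 2551/4524 = 4852*(1/1570) - 2551/4524 = 2426/785 - 2551/4524 = 8972689/3551340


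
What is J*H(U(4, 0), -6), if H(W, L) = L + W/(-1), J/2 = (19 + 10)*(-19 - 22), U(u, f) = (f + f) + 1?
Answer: 16646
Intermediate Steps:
U(u, f) = 1 + 2*f (U(u, f) = 2*f + 1 = 1 + 2*f)
J = -2378 (J = 2*((19 + 10)*(-19 - 22)) = 2*(29*(-41)) = 2*(-1189) = -2378)
H(W, L) = L - W (H(W, L) = L + W*(-1) = L - W)
J*H(U(4, 0), -6) = -2378*(-6 - (1 + 2*0)) = -2378*(-6 - (1 + 0)) = -2378*(-6 - 1*1) = -2378*(-6 - 1) = -2378*(-7) = 16646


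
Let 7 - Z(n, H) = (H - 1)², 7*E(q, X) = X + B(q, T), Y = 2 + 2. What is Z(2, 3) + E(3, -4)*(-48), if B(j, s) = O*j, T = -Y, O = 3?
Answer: -219/7 ≈ -31.286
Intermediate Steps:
Y = 4
T = -4 (T = -1*4 = -4)
B(j, s) = 3*j
E(q, X) = X/7 + 3*q/7 (E(q, X) = (X + 3*q)/7 = X/7 + 3*q/7)
Z(n, H) = 7 - (-1 + H)² (Z(n, H) = 7 - (H - 1)² = 7 - (-1 + H)²)
Z(2, 3) + E(3, -4)*(-48) = (7 - (-1 + 3)²) + ((⅐)*(-4) + (3/7)*3)*(-48) = (7 - 1*2²) + (-4/7 + 9/7)*(-48) = (7 - 1*4) + (5/7)*(-48) = (7 - 4) - 240/7 = 3 - 240/7 = -219/7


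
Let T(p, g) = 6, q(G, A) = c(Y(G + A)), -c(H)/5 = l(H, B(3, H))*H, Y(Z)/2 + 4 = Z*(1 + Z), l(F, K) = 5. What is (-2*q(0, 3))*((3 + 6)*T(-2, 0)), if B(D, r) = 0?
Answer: 43200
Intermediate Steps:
Y(Z) = -8 + 2*Z*(1 + Z) (Y(Z) = -8 + 2*(Z*(1 + Z)) = -8 + 2*Z*(1 + Z))
c(H) = -25*H
q(G, A) = 200 - 50*A - 50*G - 50*(A + G)**2 (q(G, A) = -25*(-8 + 2*(G + A) + 2*(G + A)**2) = -25*(-8 + 2*(A + G) + 2*(A + G)**2) = -25*(-8 + (2*A + 2*G) + 2*(A + G)**2) = -25*(-8 + 2*A + 2*G + 2*(A + G)**2) = 200 - 50*A - 50*G - 50*(A + G)**2)
(-2*q(0, 3))*((3 + 6)*T(-2, 0)) = (-2*(200 - 50*3 - 50*0 - 50*(3 + 0)**2))*((3 + 6)*6) = (-2*(200 - 150 + 0 - 50*3**2))*(9*6) = -2*(200 - 150 + 0 - 50*9)*54 = -2*(200 - 150 + 0 - 450)*54 = -2*(-400)*54 = 800*54 = 43200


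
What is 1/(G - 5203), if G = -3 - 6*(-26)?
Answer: -1/5050 ≈ -0.00019802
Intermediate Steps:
G = 153 (G = -3 + 156 = 153)
1/(G - 5203) = 1/(153 - 5203) = 1/(-5050) = -1/5050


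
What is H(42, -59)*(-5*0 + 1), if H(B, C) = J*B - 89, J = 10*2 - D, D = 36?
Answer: -761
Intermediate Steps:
J = -16 (J = 10*2 - 1*36 = 20 - 36 = -16)
H(B, C) = -89 - 16*B (H(B, C) = -16*B - 89 = -89 - 16*B)
H(42, -59)*(-5*0 + 1) = (-89 - 16*42)*(-5*0 + 1) = (-89 - 672)*(0 + 1) = -761*1 = -761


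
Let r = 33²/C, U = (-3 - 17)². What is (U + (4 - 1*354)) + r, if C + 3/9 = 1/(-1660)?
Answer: -5340070/1663 ≈ -3211.1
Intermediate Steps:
C = -1663/4980 (C = -⅓ + 1/(-1660) = -⅓ - 1/1660 = -1663/4980 ≈ -0.33394)
U = 400 (U = (-20)² = 400)
r = -5423220/1663 (r = 33²/(-1663/4980) = 1089*(-4980/1663) = -5423220/1663 ≈ -3261.1)
(U + (4 - 1*354)) + r = (400 + (4 - 1*354)) - 5423220/1663 = (400 + (4 - 354)) - 5423220/1663 = (400 - 350) - 5423220/1663 = 50 - 5423220/1663 = -5340070/1663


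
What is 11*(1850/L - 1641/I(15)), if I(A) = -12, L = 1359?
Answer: 8258503/5436 ≈ 1519.2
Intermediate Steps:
11*(1850/L - 1641/I(15)) = 11*(1850/1359 - 1641/(-12)) = 11*(1850*(1/1359) - 1641*(-1/12)) = 11*(1850/1359 + 547/4) = 11*(750773/5436) = 8258503/5436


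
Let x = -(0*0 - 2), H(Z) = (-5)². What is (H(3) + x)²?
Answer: 729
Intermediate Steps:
H(Z) = 25
x = 2 (x = -(0 - 2) = -1*(-2) = 2)
(H(3) + x)² = (25 + 2)² = 27² = 729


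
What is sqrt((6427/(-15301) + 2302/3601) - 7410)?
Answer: I*sqrt(787621971589035)/326029 ≈ 86.08*I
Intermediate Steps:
sqrt((6427/(-15301) + 2302/3601) - 7410) = sqrt((6427*(-1/15301) + 2302*(1/3601)) - 7410) = sqrt((-6427/15301 + 2302/3601) - 7410) = sqrt(71475/326029 - 7410) = sqrt(-2415803415/326029) = I*sqrt(787621971589035)/326029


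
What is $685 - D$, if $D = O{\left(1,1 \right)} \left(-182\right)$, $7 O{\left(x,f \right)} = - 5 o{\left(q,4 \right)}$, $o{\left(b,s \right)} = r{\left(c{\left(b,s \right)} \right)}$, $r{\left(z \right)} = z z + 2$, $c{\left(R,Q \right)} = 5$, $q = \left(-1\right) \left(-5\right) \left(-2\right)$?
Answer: $-2825$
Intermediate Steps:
$q = -10$ ($q = 5 \left(-2\right) = -10$)
$r{\left(z \right)} = 2 + z^{2}$ ($r{\left(z \right)} = z^{2} + 2 = 2 + z^{2}$)
$o{\left(b,s \right)} = 27$ ($o{\left(b,s \right)} = 2 + 5^{2} = 2 + 25 = 27$)
$O{\left(x,f \right)} = - \frac{135}{7}$ ($O{\left(x,f \right)} = \frac{\left(-5\right) 27}{7} = \frac{1}{7} \left(-135\right) = - \frac{135}{7}$)
$D = 3510$ ($D = \left(- \frac{135}{7}\right) \left(-182\right) = 3510$)
$685 - D = 685 - 3510 = -2825$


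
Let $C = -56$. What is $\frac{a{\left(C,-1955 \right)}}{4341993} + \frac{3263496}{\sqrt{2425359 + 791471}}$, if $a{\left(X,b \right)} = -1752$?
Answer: $- \frac{584}{1447331} + \frac{1631748 \sqrt{3216830}}{1608415} \approx 1819.6$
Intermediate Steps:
$\frac{a{\left(C,-1955 \right)}}{4341993} + \frac{3263496}{\sqrt{2425359 + 791471}} = - \frac{1752}{4341993} + \frac{3263496}{\sqrt{2425359 + 791471}} = \left(-1752\right) \frac{1}{4341993} + \frac{3263496}{\sqrt{3216830}} = - \frac{584}{1447331} + 3263496 \frac{\sqrt{3216830}}{3216830} = - \frac{584}{1447331} + \frac{1631748 \sqrt{3216830}}{1608415}$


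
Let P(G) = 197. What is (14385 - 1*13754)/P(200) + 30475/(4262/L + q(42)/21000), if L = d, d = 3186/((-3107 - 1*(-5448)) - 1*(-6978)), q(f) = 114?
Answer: 77331087017477/13692640978099 ≈ 5.6476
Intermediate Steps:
d = 3186/9319 (d = 3186/((-3107 + 5448) + 6978) = 3186/(2341 + 6978) = 3186/9319 ≈ 0.34188)
L = 3186/9319 ≈ 0.34188
(14385 - 1*13754)/P(200) + 30475/(4262/L + q(42)/21000) = (14385 - 1*13754)/197 + 30475/(4262/(3186/9319) + 114/21000) = (14385 - 13754)*(1/197) + 30475/(4262*(9319/3186) + 114*(1/21000)) = 631*(1/197) + 30475/(19858789/1593 + 19/3500) = 631/197 + 30475/(69505791767/5575500) = 631/197 + 30475*(5575500/69505791767) = 631/197 + 169913362500/69505791767 = 77331087017477/13692640978099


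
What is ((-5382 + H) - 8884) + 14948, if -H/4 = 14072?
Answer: -55606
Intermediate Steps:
H = -56288 (H = -4*14072 = -56288)
((-5382 + H) - 8884) + 14948 = ((-5382 - 56288) - 8884) + 14948 = (-61670 - 8884) + 14948 = -70554 + 14948 = -55606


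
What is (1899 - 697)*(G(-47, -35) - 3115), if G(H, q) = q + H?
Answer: -3842794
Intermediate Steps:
G(H, q) = H + q
(1899 - 697)*(G(-47, -35) - 3115) = (1899 - 697)*((-47 - 35) - 3115) = 1202*(-82 - 3115) = 1202*(-3197) = -3842794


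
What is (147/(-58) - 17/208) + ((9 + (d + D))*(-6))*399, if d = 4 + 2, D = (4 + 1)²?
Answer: -577640101/6032 ≈ -95763.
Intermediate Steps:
D = 25 (D = 5² = 25)
d = 6
(147/(-58) - 17/208) + ((9 + (d + D))*(-6))*399 = (147/(-58) - 17/208) + ((9 + (6 + 25))*(-6))*399 = (147*(-1/58) - 17*1/208) + ((9 + 31)*(-6))*399 = (-147/58 - 17/208) + (40*(-6))*399 = -15781/6032 - 240*399 = -15781/6032 - 95760 = -577640101/6032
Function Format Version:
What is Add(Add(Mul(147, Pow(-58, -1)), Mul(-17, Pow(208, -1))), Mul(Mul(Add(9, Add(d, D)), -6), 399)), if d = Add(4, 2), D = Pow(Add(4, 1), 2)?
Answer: Rational(-577640101, 6032) ≈ -95763.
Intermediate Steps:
D = 25 (D = Pow(5, 2) = 25)
d = 6
Add(Add(Mul(147, Pow(-58, -1)), Mul(-17, Pow(208, -1))), Mul(Mul(Add(9, Add(d, D)), -6), 399)) = Add(Add(Mul(147, Pow(-58, -1)), Mul(-17, Pow(208, -1))), Mul(Mul(Add(9, Add(6, 25)), -6), 399)) = Add(Add(Mul(147, Rational(-1, 58)), Mul(-17, Rational(1, 208))), Mul(Mul(Add(9, 31), -6), 399)) = Add(Add(Rational(-147, 58), Rational(-17, 208)), Mul(Mul(40, -6), 399)) = Add(Rational(-15781, 6032), Mul(-240, 399)) = Add(Rational(-15781, 6032), -95760) = Rational(-577640101, 6032)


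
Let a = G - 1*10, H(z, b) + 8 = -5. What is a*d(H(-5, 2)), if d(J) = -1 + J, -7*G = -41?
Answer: 58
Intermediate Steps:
H(z, b) = -13 (H(z, b) = -8 - 5 = -13)
G = 41/7 (G = -⅐*(-41) = 41/7 ≈ 5.8571)
a = -29/7 (a = 41/7 - 1*10 = 41/7 - 10 = -29/7 ≈ -4.1429)
a*d(H(-5, 2)) = -29*(-1 - 13)/7 = -29/7*(-14) = 58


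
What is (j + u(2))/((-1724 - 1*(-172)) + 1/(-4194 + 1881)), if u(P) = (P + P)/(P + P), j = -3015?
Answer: 6971382/3589777 ≈ 1.9420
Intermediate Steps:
u(P) = 1 (u(P) = (2*P)/((2*P)) = (2*P)*(1/(2*P)) = 1)
(j + u(2))/((-1724 - 1*(-172)) + 1/(-4194 + 1881)) = (-3015 + 1)/((-1724 - 1*(-172)) + 1/(-4194 + 1881)) = -3014/((-1724 + 172) + 1/(-2313)) = -3014/(-1552 - 1/2313) = -3014/(-3589777/2313) = -3014*(-2313/3589777) = 6971382/3589777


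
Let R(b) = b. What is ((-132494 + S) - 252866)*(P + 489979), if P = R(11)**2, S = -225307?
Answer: -299287896700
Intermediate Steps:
P = 121 (P = 11**2 = 121)
((-132494 + S) - 252866)*(P + 489979) = ((-132494 - 225307) - 252866)*(121 + 489979) = (-357801 - 252866)*490100 = -610667*490100 = -299287896700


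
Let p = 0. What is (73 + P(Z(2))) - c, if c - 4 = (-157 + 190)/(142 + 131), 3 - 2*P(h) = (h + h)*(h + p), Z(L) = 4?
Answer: 9897/182 ≈ 54.379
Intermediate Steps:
P(h) = 3/2 - h² (P(h) = 3/2 - (h + h)*(h + 0)/2 = 3/2 - 2*h*h/2 = 3/2 - h²)
c = 375/91 (c = 4 + (-157 + 190)/(142 + 131) = 4 + 33/273 = 4 + 33*(1/273) = 4 + 11/91 = 375/91 ≈ 4.1209)
(73 + P(Z(2))) - c = (73 + (3/2 - 1*4²)) - 1*375/91 = (73 + (3/2 - 1*16)) - 375/91 = (73 + (3/2 - 16)) - 375/91 = (73 - 29/2) - 375/91 = 117/2 - 375/91 = 9897/182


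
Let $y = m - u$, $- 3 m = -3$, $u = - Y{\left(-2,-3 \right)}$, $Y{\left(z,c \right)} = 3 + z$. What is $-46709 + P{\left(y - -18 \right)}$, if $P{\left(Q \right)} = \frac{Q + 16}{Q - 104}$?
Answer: $- \frac{326966}{7} \approx -46709.0$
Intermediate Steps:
$u = -1$ ($u = - (3 - 2) = \left(-1\right) 1 = -1$)
$m = 1$ ($m = \left(- \frac{1}{3}\right) \left(-3\right) = 1$)
$y = 2$ ($y = 1 - -1 = 1 + 1 = 2$)
$P{\left(Q \right)} = \frac{16 + Q}{-104 + Q}$
$-46709 + P{\left(y - -18 \right)} = -46709 + \frac{16 + \left(2 - -18\right)}{-104 + \left(2 - -18\right)} = -46709 + \frac{16 + \left(2 + 18\right)}{-104 + \left(2 + 18\right)} = -46709 + \frac{16 + 20}{-104 + 20} = -46709 + \frac{1}{-84} \cdot 36 = -46709 - \frac{3}{7} = - \frac{326966}{7}$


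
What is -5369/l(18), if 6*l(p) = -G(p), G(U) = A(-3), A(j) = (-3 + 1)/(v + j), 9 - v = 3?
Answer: -48321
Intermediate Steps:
v = 6 (v = 9 - 1*3 = 9 - 3 = 6)
A(j) = -2/(6 + j) (A(j) = (-3 + 1)/(6 + j) = -2/(6 + j))
G(U) = -⅔ (G(U) = -2/(6 - 3) = -2/3 = -2*⅓ = -⅔)
l(p) = ⅑ (l(p) = (-1*(-⅔))/6 = (⅙)*(⅔) = ⅑)
-5369/l(18) = -5369/⅑ = -5369*9 = -48321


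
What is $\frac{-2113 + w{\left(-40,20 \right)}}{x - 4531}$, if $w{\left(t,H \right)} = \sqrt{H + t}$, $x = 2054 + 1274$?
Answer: $\frac{2113}{1203} - \frac{2 i \sqrt{5}}{1203} \approx 1.7564 - 0.0037175 i$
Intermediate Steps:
$x = 3328$
$\frac{-2113 + w{\left(-40,20 \right)}}{x - 4531} = \frac{-2113 + \sqrt{20 - 40}}{3328 - 4531} = \frac{-2113 + \sqrt{-20}}{-1203} = \left(-2113 + 2 i \sqrt{5}\right) \left(- \frac{1}{1203}\right) = \frac{2113}{1203} - \frac{2 i \sqrt{5}}{1203}$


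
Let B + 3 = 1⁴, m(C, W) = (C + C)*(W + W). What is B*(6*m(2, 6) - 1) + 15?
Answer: -559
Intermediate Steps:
m(C, W) = 4*C*W (m(C, W) = (2*C)*(2*W) = 4*C*W)
B = -2 (B = -3 + 1⁴ = -3 + 1 = -2)
B*(6*m(2, 6) - 1) + 15 = -2*(6*(4*2*6) - 1) + 15 = -2*(6*48 - 1) + 15 = -2*(288 - 1) + 15 = -2*287 + 15 = -574 + 15 = -559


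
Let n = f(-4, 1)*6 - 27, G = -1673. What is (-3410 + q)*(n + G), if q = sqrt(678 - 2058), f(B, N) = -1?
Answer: 5817460 - 3412*I*sqrt(345) ≈ 5.8175e+6 - 63375.0*I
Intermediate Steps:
q = 2*I*sqrt(345) (q = sqrt(-1380) = 2*I*sqrt(345) ≈ 37.148*I)
n = -33 (n = -1*6 - 27 = -6 - 27 = -33)
(-3410 + q)*(n + G) = (-3410 + 2*I*sqrt(345))*(-33 - 1673) = (-3410 + 2*I*sqrt(345))*(-1706) = 5817460 - 3412*I*sqrt(345)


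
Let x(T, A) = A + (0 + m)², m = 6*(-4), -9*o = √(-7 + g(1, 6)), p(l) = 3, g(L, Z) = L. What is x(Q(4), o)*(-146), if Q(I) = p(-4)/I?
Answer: -84096 + 146*I*√6/9 ≈ -84096.0 + 39.736*I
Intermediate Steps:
o = -I*√6/9 (o = -√(-7 + 1)/9 = -I*√6/9 ≈ -0.27217*I)
m = -24
Q(I) = 3/I
x(T, A) = 576 + A (x(T, A) = A + (0 - 24)² = A + (-24)² = A + 576 = 576 + A)
x(Q(4), o)*(-146) = (576 - I*√6/9)*(-146) = -84096 + 146*I*√6/9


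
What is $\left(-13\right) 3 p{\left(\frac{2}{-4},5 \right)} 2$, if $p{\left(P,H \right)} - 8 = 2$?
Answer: $-780$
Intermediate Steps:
$p{\left(P,H \right)} = 10$ ($p{\left(P,H \right)} = 8 + 2 = 10$)
$\left(-13\right) 3 p{\left(\frac{2}{-4},5 \right)} 2 = \left(-13\right) 3 \cdot 10 \cdot 2 = \left(-39\right) 10 \cdot 2 = \left(-390\right) 2 = -780$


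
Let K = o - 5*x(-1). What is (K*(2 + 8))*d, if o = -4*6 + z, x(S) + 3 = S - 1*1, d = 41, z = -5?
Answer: -1640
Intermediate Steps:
x(S) = -4 + S (x(S) = -3 + (S - 1*1) = -3 + (S - 1) = -3 + (-1 + S) = -4 + S)
o = -29 (o = -4*6 - 5 = -24 - 5 = -29)
K = -4 (K = -29 - 5*(-4 - 1) = -29 - 5*(-5) = -29 + 25 = -4)
(K*(2 + 8))*d = -4*(2 + 8)*41 = -4*10*41 = -40*41 = -1640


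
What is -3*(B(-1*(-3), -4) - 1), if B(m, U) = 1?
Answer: 0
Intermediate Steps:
-3*(B(-1*(-3), -4) - 1) = -3*(1 - 1) = -3*0 = 0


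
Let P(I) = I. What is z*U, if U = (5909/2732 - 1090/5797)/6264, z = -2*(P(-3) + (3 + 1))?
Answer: -3475177/5511416592 ≈ -0.00063054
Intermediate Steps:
z = -2 (z = -2*(-3 + (3 + 1)) = -2*(-3 + 4) = -2*1 = -2)
U = 3475177/11022833184 (U = (5909*(1/2732) - 1090*1/5797)*(1/6264) = (5909/2732 - 1090/5797)*(1/6264) = (31276593/15837404)*(1/6264) = 3475177/11022833184 ≈ 0.00031527)
z*U = -2*3475177/11022833184 = -3475177/5511416592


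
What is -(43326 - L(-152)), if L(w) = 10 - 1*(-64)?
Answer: -43252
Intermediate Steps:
L(w) = 74 (L(w) = 10 + 64 = 74)
-(43326 - L(-152)) = -(43326 - 1*74) = -(43326 - 74) = -1*43252 = -43252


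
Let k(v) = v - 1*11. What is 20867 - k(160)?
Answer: 20718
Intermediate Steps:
k(v) = -11 + v (k(v) = v - 11 = -11 + v)
20867 - k(160) = 20867 - (-11 + 160) = 20867 - 1*149 = 20867 - 149 = 20718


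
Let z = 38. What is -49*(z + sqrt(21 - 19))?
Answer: -1862 - 49*sqrt(2) ≈ -1931.3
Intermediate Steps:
-49*(z + sqrt(21 - 19)) = -49*(38 + sqrt(21 - 19)) = -49*(38 + sqrt(2)) = -1862 - 49*sqrt(2)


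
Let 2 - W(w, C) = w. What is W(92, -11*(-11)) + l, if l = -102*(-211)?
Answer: 21432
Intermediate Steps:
W(w, C) = 2 - w
l = 21522
W(92, -11*(-11)) + l = (2 - 1*92) + 21522 = (2 - 92) + 21522 = -90 + 21522 = 21432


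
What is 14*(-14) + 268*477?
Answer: 127640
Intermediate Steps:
14*(-14) + 268*477 = -196 + 127836 = 127640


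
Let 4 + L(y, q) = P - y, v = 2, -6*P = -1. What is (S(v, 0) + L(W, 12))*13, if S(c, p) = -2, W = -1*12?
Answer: 481/6 ≈ 80.167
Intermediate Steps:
P = ⅙ (P = -⅙*(-1) = ⅙ ≈ 0.16667)
W = -12
L(y, q) = -23/6 - y (L(y, q) = -4 + (⅙ - y) = -23/6 - y)
(S(v, 0) + L(W, 12))*13 = (-2 + (-23/6 - 1*(-12)))*13 = (-2 + (-23/6 + 12))*13 = (-2 + 49/6)*13 = (37/6)*13 = 481/6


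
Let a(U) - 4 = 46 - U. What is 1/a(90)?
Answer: -1/40 ≈ -0.025000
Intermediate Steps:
a(U) = 50 - U (a(U) = 4 + (46 - U) = 50 - U)
1/a(90) = 1/(50 - 1*90) = 1/(50 - 90) = 1/(-40) = -1/40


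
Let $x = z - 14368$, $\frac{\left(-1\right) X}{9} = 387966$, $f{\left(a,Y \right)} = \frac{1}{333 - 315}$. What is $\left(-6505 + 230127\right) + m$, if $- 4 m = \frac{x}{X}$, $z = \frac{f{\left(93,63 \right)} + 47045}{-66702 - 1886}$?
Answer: $\frac{3855949501053378725}{17243158181184} \approx 2.2362 \cdot 10^{5}$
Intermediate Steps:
$f{\left(a,Y \right)} = \frac{1}{18}$
$X = -3491694$ ($X = \left(-9\right) 387966 = -3491694$)
$z = - \frac{846811}{1234584}$ ($z = \frac{\frac{1}{18} + 47045}{-66702 - 1886} = \frac{846811}{18 \left(-68588\right)} = \frac{846811}{18} \left(- \frac{1}{68588}\right) = - \frac{846811}{1234584} \approx -0.68591$)
$x = - \frac{17739349723}{1234584}$ ($x = - \frac{846811}{1234584} - 14368 = - \frac{17739349723}{1234584} \approx -14369.0$)
$m = - \frac{17739349723}{17243158181184}$ ($m = - \frac{\left(- \frac{17739349723}{1234584}\right) \frac{1}{-3491694}}{4} = - \frac{\left(- \frac{17739349723}{1234584}\right) \left(- \frac{1}{3491694}\right)}{4} = \left(- \frac{1}{4}\right) \frac{17739349723}{4310789545296} = - \frac{17739349723}{17243158181184} \approx -0.0010288$)
$\left(-6505 + 230127\right) + m = \left(-6505 + 230127\right) - \frac{17739349723}{17243158181184} = 223622 - \frac{17739349723}{17243158181184} = \frac{3855949501053378725}{17243158181184}$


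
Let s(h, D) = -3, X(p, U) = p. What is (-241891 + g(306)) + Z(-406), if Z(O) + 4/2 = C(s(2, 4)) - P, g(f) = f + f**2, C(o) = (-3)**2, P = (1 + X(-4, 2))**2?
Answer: -147951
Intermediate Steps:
P = 9 (P = (1 - 4)**2 = (-3)**2 = 9)
C(o) = 9
Z(O) = -2 (Z(O) = -2 + (9 - 1*9) = -2 + (9 - 9) = -2 + 0 = -2)
(-241891 + g(306)) + Z(-406) = (-241891 + 306*(1 + 306)) - 2 = (-241891 + 306*307) - 2 = (-241891 + 93942) - 2 = -147949 - 2 = -147951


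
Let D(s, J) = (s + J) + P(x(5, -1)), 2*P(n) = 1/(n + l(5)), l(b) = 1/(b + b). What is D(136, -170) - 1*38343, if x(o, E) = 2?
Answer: -805912/21 ≈ -38377.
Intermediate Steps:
l(b) = 1/(2*b)
P(n) = 1/(2*(⅒ + n)) (P(n) = 1/(2*(n + (½)/5)) = 1/(2*(n + (½)*(⅕))) = 1/(2*(n + ⅒)) = 1/(2*(⅒ + n)))
D(s, J) = 5/21 + J + s (D(s, J) = (s + J) + 5/(1 + 10*2) = (J + s) + 5/(1 + 20) = (J + s) + 5/21 = 5/21 + J + s)
D(136, -170) - 1*38343 = (5/21 - 170 + 136) - 1*38343 = -709/21 - 38343 = -805912/21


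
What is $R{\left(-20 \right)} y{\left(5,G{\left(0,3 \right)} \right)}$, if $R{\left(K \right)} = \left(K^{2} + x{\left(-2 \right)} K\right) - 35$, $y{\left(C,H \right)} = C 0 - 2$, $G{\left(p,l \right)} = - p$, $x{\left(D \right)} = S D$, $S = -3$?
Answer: $-490$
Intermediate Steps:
$x{\left(D \right)} = - 3 D$
$y{\left(C,H \right)} = -2$ ($y{\left(C,H \right)} = 0 - 2 = -2$)
$R{\left(K \right)} = -35 + K^{2} + 6 K$ ($R{\left(K \right)} = \left(K^{2} + \left(-3\right) \left(-2\right) K\right) - 35 = \left(K^{2} + 6 K\right) - 35 = -35 + K^{2} + 6 K$)
$R{\left(-20 \right)} y{\left(5,G{\left(0,3 \right)} \right)} = \left(-35 + \left(-20\right)^{2} + 6 \left(-20\right)\right) \left(-2\right) = \left(-35 + 400 - 120\right) \left(-2\right) = 245 \left(-2\right) = -490$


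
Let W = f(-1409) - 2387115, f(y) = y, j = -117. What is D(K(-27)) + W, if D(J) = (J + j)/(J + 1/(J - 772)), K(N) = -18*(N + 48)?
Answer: -1038293202074/434701 ≈ -2.3885e+6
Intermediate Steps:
K(N) = -864 - 18*N (K(N) = -18*(48 + N) = -864 - 18*N)
D(J) = (-117 + J)/(J + 1/(-772 + J)) (D(J) = (J - 117)/(J + 1/(J - 772)) = (-117 + J)/(J + 1/(-772 + J)))
W = -2388524 (W = -1409 - 2387115 = -2388524)
D(K(-27)) + W = (90324 + (-864 - 18*(-27))² - 889*(-864 - 18*(-27)))/(1 + (-864 - 18*(-27))² - 772*(-864 - 18*(-27))) - 2388524 = (90324 + (-864 + 486)² - 889*(-864 + 486))/(1 + (-864 + 486)² - 772*(-864 + 486)) - 2388524 = (90324 + (-378)² - 889*(-378))/(1 + (-378)² - 772*(-378)) - 2388524 = (90324 + 142884 + 336042)/(1 + 142884 + 291816) - 2388524 = 569250/434701 - 2388524 = -1038293202074/434701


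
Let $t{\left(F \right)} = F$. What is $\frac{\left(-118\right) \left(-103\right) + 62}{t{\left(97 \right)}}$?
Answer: $\frac{12216}{97} \approx 125.94$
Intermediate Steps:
$\frac{\left(-118\right) \left(-103\right) + 62}{t{\left(97 \right)}} = \frac{\left(-118\right) \left(-103\right) + 62}{97} = \left(12154 + 62\right) \frac{1}{97} = 12216 \cdot \frac{1}{97} = \frac{12216}{97}$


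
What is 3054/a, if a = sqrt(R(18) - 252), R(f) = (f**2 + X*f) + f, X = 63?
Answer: 509*sqrt(34)/34 ≈ 87.293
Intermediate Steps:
R(f) = f**2 + 64*f (R(f) = (f**2 + 63*f) + f = f**2 + 64*f)
a = 6*sqrt(34) (a = sqrt(18*(64 + 18) - 252) = sqrt(18*82 - 252) = sqrt(1476 - 252) = sqrt(1224) = 6*sqrt(34) ≈ 34.986)
3054/a = 3054/((6*sqrt(34))) = 3054*(sqrt(34)/204) = 509*sqrt(34)/34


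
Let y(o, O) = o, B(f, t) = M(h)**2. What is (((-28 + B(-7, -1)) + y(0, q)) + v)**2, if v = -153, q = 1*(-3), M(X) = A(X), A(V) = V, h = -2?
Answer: 31329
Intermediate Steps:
M(X) = X
q = -3
B(f, t) = 4 (B(f, t) = (-2)**2 = 4)
(((-28 + B(-7, -1)) + y(0, q)) + v)**2 = (((-28 + 4) + 0) - 153)**2 = ((-24 + 0) - 153)**2 = (-24 - 153)**2 = (-177)**2 = 31329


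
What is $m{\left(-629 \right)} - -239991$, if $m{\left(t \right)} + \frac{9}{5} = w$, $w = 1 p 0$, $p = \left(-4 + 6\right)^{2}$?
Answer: $\frac{1199946}{5} \approx 2.3999 \cdot 10^{5}$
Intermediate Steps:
$p = 4$ ($p = 2^{2} = 4$)
$w = 0$ ($w = 1 \cdot 4 \cdot 0 = 4 \cdot 0 = 0$)
$m{\left(t \right)} = - \frac{9}{5}$ ($m{\left(t \right)} = - \frac{9}{5} + 0 = - \frac{9}{5}$)
$m{\left(-629 \right)} - -239991 = - \frac{9}{5} - -239991 = - \frac{9}{5} + 239991 = \frac{1199946}{5}$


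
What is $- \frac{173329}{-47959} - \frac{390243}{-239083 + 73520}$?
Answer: $\frac{238253936}{39900683} \approx 5.9712$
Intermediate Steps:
$- \frac{173329}{-47959} - \frac{390243}{-239083 + 73520} = \left(-173329\right) \left(- \frac{1}{47959}\right) - \frac{390243}{-165563} = \frac{871}{241} - - \frac{390243}{165563} = \frac{871}{241} + \frac{390243}{165563} = \frac{238253936}{39900683}$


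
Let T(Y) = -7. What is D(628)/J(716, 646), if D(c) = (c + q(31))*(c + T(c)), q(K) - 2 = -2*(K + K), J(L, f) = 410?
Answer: 157113/205 ≈ 766.41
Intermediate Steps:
q(K) = 2 - 4*K (q(K) = 2 - 2*(K + K) = 2 - 4*K)
D(c) = (-122 + c)*(-7 + c) (D(c) = (c + (2 - 4*31))*(c - 7) = (c + (2 - 124))*(-7 + c) = (c - 122)*(-7 + c) = (-122 + c)*(-7 + c))
D(628)/J(716, 646) = (854 + 628² - 129*628)/410 = (854 + 394384 - 81012)*(1/410) = 314226*(1/410) = 157113/205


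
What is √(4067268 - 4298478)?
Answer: 3*I*√25690 ≈ 480.84*I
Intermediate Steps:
√(4067268 - 4298478) = √(-231210) = 3*I*√25690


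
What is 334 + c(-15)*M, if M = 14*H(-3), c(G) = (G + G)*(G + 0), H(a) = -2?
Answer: -12266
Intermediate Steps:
c(G) = 2*G² (c(G) = (2*G)*G = 2*G²)
M = -28 (M = 14*(-2) = -28)
334 + c(-15)*M = 334 + (2*(-15)²)*(-28) = 334 + (2*225)*(-28) = 334 + 450*(-28) = 334 - 12600 = -12266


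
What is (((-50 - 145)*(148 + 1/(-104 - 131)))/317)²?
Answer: 1839769417161/221980201 ≈ 8288.0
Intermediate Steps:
(((-50 - 145)*(148 + 1/(-104 - 131)))/317)² = (-195*(148 + 1/(-235))*(1/317))² = (-195*(148 - 1/235)*(1/317))² = (-195*34779/235*(1/317))² = (-1356381/47*1/317)² = (-1356381/14899)² = 1839769417161/221980201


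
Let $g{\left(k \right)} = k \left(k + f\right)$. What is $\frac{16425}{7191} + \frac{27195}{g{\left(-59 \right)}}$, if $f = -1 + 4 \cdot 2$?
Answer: $\frac{27327905}{2451332} \approx 11.148$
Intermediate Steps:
$f = 7$ ($f = -1 + 8 = 7$)
$g{\left(k \right)} = k \left(7 + k\right)$ ($g{\left(k \right)} = k \left(k + 7\right) = k \left(7 + k\right)$)
$\frac{16425}{7191} + \frac{27195}{g{\left(-59 \right)}} = \frac{16425}{7191} + \frac{27195}{\left(-59\right) \left(7 - 59\right)} = 16425 \cdot \frac{1}{7191} + \frac{27195}{\left(-59\right) \left(-52\right)} = \frac{1825}{799} + \frac{27195}{3068} = \frac{27327905}{2451332}$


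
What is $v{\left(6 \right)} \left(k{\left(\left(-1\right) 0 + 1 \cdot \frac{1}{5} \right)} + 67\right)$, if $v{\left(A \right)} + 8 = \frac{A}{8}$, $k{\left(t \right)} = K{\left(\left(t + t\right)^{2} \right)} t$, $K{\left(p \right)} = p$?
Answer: $- \frac{242991}{500} \approx -485.98$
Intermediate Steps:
$k{\left(t \right)} = 4 t^{3}$ ($k{\left(t \right)} = \left(t + t\right)^{2} t = \left(2 t\right)^{2} t = 4 t^{2} t = 4 t^{3}$)
$v{\left(A \right)} = -8 + \frac{A}{8}$
$v{\left(6 \right)} \left(k{\left(\left(-1\right) 0 + 1 \cdot \frac{1}{5} \right)} + 67\right) = \left(-8 + \frac{1}{8} \cdot 6\right) \left(4 \left(\left(-1\right) 0 + 1 \cdot \frac{1}{5}\right)^{3} + 67\right) = \left(-8 + \frac{3}{4}\right) \left(4 \left(0 + 1 \cdot \frac{1}{5}\right)^{3} + 67\right) = - \frac{29 \left(4 \left(0 + \frac{1}{5}\right)^{3} + 67\right)}{4} = - \frac{29 \left(\frac{4}{125} + 67\right)}{4} = \left(- \frac{29}{4}\right) \frac{8379}{125} = - \frac{242991}{500}$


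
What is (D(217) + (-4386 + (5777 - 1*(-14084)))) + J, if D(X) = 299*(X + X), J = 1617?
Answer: 146858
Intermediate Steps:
D(X) = 598*X (D(X) = 299*(2*X) = 598*X)
(D(217) + (-4386 + (5777 - 1*(-14084)))) + J = (598*217 + (-4386 + (5777 - 1*(-14084)))) + 1617 = (129766 + (-4386 + (5777 + 14084))) + 1617 = (129766 + (-4386 + 19861)) + 1617 = (129766 + 15475) + 1617 = 145241 + 1617 = 146858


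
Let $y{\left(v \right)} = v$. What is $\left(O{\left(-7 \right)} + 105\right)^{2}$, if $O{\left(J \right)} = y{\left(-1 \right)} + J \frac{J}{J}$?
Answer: $9409$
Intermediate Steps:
$O{\left(J \right)} = -1 + J$ ($O{\left(J \right)} = -1 + J \frac{J}{J} = -1 + J 1 = -1 + J$)
$\left(O{\left(-7 \right)} + 105\right)^{2} = \left(\left(-1 - 7\right) + 105\right)^{2} = \left(-8 + 105\right)^{2} = 97^{2} = 9409$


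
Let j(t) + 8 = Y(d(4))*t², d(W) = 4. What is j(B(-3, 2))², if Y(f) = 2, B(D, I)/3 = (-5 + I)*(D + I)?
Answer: 23716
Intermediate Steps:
B(D, I) = 3*(-5 + I)*(D + I) (B(D, I) = 3*((-5 + I)*(D + I)) = 3*(-5 + I)*(D + I))
j(t) = -8 + 2*t²
j(B(-3, 2))² = (-8 + 2*(-15*(-3) - 15*2 + 3*2² + 3*(-3)*2)²)² = (-8 + 2*(45 - 30 + 3*4 - 18)²)² = (-8 + 2*(45 - 30 + 12 - 18)²)² = (-8 + 2*9²)² = (-8 + 2*81)² = (-8 + 162)² = 154² = 23716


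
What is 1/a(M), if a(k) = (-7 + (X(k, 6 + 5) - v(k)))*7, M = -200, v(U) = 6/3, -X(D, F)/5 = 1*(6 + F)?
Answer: -1/658 ≈ -0.0015198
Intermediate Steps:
X(D, F) = -30 - 5*F (X(D, F) = -5*(6 + F) = -30 - 5*F)
v(U) = 2 (v(U) = 6*(1/3) = 2)
a(k) = -658 (a(k) = (-7 + ((-30 - 5*(6 + 5)) - 1*2))*7 = (-7 + ((-30 - 5*11) - 2))*7 = (-7 + ((-30 - 55) - 2))*7 = (-7 + (-85 - 2))*7 = (-7 - 87)*7 = -94*7 = -658)
1/a(M) = 1/(-658) = -1/658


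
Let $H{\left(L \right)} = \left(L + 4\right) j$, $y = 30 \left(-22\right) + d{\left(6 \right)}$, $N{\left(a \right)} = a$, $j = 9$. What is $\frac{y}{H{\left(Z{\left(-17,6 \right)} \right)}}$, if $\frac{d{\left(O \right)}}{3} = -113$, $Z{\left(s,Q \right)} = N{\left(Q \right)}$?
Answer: $- \frac{111}{10} \approx -11.1$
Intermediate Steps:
$Z{\left(s,Q \right)} = Q$
$d{\left(O \right)} = -339$ ($d{\left(O \right)} = 3 \left(-113\right) = -339$)
$y = -999$ ($y = 30 \left(-22\right) - 339 = -660 - 339 = -999$)
$H{\left(L \right)} = 36 + 9 L$ ($H{\left(L \right)} = \left(L + 4\right) 9 = \left(4 + L\right) 9 = 36 + 9 L$)
$\frac{y}{H{\left(Z{\left(-17,6 \right)} \right)}} = - \frac{999}{36 + 9 \cdot 6} = - \frac{999}{36 + 54} = - \frac{999}{90} = \left(-999\right) \frac{1}{90} = - \frac{111}{10}$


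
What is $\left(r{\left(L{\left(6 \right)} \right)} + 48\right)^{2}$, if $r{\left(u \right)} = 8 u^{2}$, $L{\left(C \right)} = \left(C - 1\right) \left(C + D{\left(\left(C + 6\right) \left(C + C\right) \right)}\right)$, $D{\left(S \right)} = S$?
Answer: $20250432002304$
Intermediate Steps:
$L{\left(C \right)} = \left(-1 + C\right) \left(C + 2 C \left(6 + C\right)\right)$ ($L{\left(C \right)} = \left(C - 1\right) \left(C + \left(C + 6\right) \left(C + C\right)\right) = \left(-1 + C\right) \left(C + \left(6 + C\right) 2 C\right) = \left(-1 + C\right) \left(C + 2 C \left(6 + C\right)\right)$)
$\left(r{\left(L{\left(6 \right)} \right)} + 48\right)^{2} = \left(8 \left(6 \left(-13 - 6 + 2 \cdot 6 \left(6 + 6\right)\right)\right)^{2} + 48\right)^{2} = \left(8 \left(6 \left(-13 - 6 + 2 \cdot 6 \cdot 12\right)\right)^{2} + 48\right)^{2} = \left(8 \left(6 \left(-13 - 6 + 144\right)\right)^{2} + 48\right)^{2} = \left(8 \left(6 \cdot 125\right)^{2} + 48\right)^{2} = \left(8 \cdot 750^{2} + 48\right)^{2} = \left(8 \cdot 562500 + 48\right)^{2} = \left(4500000 + 48\right)^{2} = 4500048^{2} = 20250432002304$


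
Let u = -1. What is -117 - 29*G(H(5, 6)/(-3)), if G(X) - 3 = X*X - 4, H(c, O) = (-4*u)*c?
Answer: -12392/9 ≈ -1376.9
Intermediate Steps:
H(c, O) = 4*c (H(c, O) = (-4*(-1))*c = 4*c)
G(X) = -1 + X² (G(X) = 3 + (X*X - 4) = 3 + (X² - 4) = 3 + (-4 + X²) = -1 + X²)
-117 - 29*G(H(5, 6)/(-3)) = -117 - 29*(-1 + ((4*5)/(-3))²) = -117 - 29*(-1 + (20*(-⅓))²) = -117 - 29*(-1 + (-20/3)²) = -117 - 29*(-1 + 400/9) = -117 - 29*391/9 = -117 - 11339/9 = -12392/9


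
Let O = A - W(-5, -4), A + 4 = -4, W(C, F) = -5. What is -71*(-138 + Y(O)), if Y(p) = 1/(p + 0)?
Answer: 29465/3 ≈ 9821.7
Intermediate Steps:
A = -8 (A = -4 - 4 = -8)
O = -3 (O = -8 - 1*(-5) = -8 + 5 = -3)
Y(p) = 1/p
-71*(-138 + Y(O)) = -71*(-138 + 1/(-3)) = -71*(-138 - ⅓) = -71*(-415/3) = 29465/3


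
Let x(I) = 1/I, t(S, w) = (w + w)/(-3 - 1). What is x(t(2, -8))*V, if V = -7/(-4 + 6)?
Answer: -7/8 ≈ -0.87500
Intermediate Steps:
t(S, w) = -w/2 (t(S, w) = (2*w)/(-4) = (2*w)*(-1/4) = -w/2)
V = -7/2 ≈ -3.5000
x(t(2, -8))*V = -7/2/(-1/2*(-8)) = -7/2/4 = (1/4)*(-7/2) = -7/8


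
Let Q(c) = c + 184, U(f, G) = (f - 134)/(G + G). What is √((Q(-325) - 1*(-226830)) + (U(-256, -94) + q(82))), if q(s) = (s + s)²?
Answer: √2240695390/94 ≈ 503.57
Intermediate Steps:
q(s) = 4*s² (q(s) = (2*s)² = 4*s²)
U(f, G) = (-134 + f)/(2*G) (U(f, G) = (-134 + f)/((2*G)) = (-134 + f)*(1/(2*G)) = (-134 + f)/(2*G))
Q(c) = 184 + c
√((Q(-325) - 1*(-226830)) + (U(-256, -94) + q(82))) = √(((184 - 325) - 1*(-226830)) + ((½)*(-134 - 256)/(-94) + 4*82²)) = √((-141 + 226830) + ((½)*(-1/94)*(-390) + 4*6724)) = √(226689 + (195/94 + 26896)) = √(226689 + 2528419/94) = √(23837185/94) = √2240695390/94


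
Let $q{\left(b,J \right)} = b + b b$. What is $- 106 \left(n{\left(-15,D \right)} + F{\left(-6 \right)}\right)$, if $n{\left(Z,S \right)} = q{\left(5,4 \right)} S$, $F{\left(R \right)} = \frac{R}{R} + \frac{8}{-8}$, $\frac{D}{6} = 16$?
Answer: $-305280$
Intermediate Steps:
$q{\left(b,J \right)} = b + b^{2}$
$D = 96$ ($D = 6 \cdot 16 = 96$)
$F{\left(R \right)} = 0$ ($F{\left(R \right)} = 1 + 8 \left(- \frac{1}{8}\right) = 1 - 1 = 0$)
$n{\left(Z,S \right)} = 30 S$ ($n{\left(Z,S \right)} = 5 \left(1 + 5\right) S = 5 \cdot 6 S = 30 S$)
$- 106 \left(n{\left(-15,D \right)} + F{\left(-6 \right)}\right) = - 106 \left(30 \cdot 96 + 0\right) = - 106 \left(2880 + 0\right) = \left(-106\right) 2880 = -305280$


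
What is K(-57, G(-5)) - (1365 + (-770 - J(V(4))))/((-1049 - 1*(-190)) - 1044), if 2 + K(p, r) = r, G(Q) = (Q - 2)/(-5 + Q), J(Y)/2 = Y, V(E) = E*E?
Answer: -19109/19030 ≈ -1.0042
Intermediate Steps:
V(E) = E**2
J(Y) = 2*Y
G(Q) = (-2 + Q)/(-5 + Q)
K(p, r) = -2 + r
K(-57, G(-5)) - (1365 + (-770 - J(V(4))))/((-1049 - 1*(-190)) - 1044) = (-2 + (-2 - 5)/(-5 - 5)) - (1365 + (-770 - 2*4**2))/((-1049 - 1*(-190)) - 1044) = (-2 - 7/(-10)) - (1365 + (-770 - 2*16))/((-1049 + 190) - 1044) = (-2 - 1/10*(-7)) - (1365 + (-770 - 1*32))/(-859 - 1044) = (-2 + 7/10) - (1365 + (-770 - 32))/(-1903) = -13/10 - (1365 - 802)*(-1)/1903 = -13/10 - 563*(-1)/1903 = -13/10 - 1*(-563/1903) = -13/10 + 563/1903 = -19109/19030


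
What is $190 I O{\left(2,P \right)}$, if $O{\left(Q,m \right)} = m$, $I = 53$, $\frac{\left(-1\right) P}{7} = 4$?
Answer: $-281960$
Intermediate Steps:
$P = -28$ ($P = \left(-7\right) 4 = -28$)
$190 I O{\left(2,P \right)} = 190 \cdot 53 \left(-28\right) = 10070 \left(-28\right) = -281960$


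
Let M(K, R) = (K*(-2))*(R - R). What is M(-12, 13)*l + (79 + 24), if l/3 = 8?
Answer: 103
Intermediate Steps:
l = 24 (l = 3*8 = 24)
M(K, R) = 0 (M(K, R) = -2*K*0 = 0)
M(-12, 13)*l + (79 + 24) = 0*24 + (79 + 24) = 0 + 103 = 103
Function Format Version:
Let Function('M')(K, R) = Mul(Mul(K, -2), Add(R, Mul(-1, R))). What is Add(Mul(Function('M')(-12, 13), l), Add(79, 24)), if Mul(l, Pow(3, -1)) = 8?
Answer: 103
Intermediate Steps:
l = 24 (l = Mul(3, 8) = 24)
Function('M')(K, R) = 0 (Function('M')(K, R) = Mul(Mul(-2, K), 0) = 0)
Add(Mul(Function('M')(-12, 13), l), Add(79, 24)) = Add(Mul(0, 24), Add(79, 24)) = Add(0, 103) = 103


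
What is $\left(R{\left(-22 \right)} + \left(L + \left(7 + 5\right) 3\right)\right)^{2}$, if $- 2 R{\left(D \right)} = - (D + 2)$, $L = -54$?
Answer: $784$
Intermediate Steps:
$R{\left(D \right)} = 1 + \frac{D}{2}$ ($R{\left(D \right)} = - \frac{\left(-1\right) \left(D + 2\right)}{2} = - \frac{\left(-1\right) \left(2 + D\right)}{2} = - \frac{-2 - D}{2} = 1 + \frac{D}{2}$)
$\left(R{\left(-22 \right)} + \left(L + \left(7 + 5\right) 3\right)\right)^{2} = \left(\left(1 + \frac{1}{2} \left(-22\right)\right) - \left(54 - \left(7 + 5\right) 3\right)\right)^{2} = \left(\left(1 - 11\right) + \left(-54 + 12 \cdot 3\right)\right)^{2} = \left(-10 + \left(-54 + 36\right)\right)^{2} = \left(-10 - 18\right)^{2} = \left(-28\right)^{2} = 784$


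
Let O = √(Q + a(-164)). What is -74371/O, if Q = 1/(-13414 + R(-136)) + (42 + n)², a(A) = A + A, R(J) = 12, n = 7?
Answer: -74371*√372338987690/27782345 ≈ -1633.4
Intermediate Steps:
a(A) = 2*A
Q = 32178201/13402 (Q = 1/(-13414 + 12) + (42 + 7)² = 1/(-13402) + 49² = -1/13402 + 2401 = 32178201/13402 ≈ 2401.0)
O = √372338987690/13402 (O = √(32178201/13402 + 2*(-164)) = √(32178201/13402 - 328) = √(27782345/13402) = √372338987690/13402 ≈ 45.530)
-74371/O = -74371*√372338987690/27782345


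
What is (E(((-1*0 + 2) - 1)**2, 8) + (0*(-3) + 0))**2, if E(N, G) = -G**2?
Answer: 4096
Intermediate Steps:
(E(((-1*0 + 2) - 1)**2, 8) + (0*(-3) + 0))**2 = (-1*8**2 + (0*(-3) + 0))**2 = (-1*64 + (0 + 0))**2 = (-64 + 0)**2 = (-64)**2 = 4096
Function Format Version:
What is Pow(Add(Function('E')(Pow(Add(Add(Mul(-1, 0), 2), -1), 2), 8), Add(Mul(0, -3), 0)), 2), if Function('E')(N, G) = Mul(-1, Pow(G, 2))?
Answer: 4096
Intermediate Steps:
Pow(Add(Function('E')(Pow(Add(Add(Mul(-1, 0), 2), -1), 2), 8), Add(Mul(0, -3), 0)), 2) = Pow(Add(Mul(-1, Pow(8, 2)), Add(Mul(0, -3), 0)), 2) = Pow(Add(Mul(-1, 64), Add(0, 0)), 2) = Pow(Add(-64, 0), 2) = Pow(-64, 2) = 4096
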